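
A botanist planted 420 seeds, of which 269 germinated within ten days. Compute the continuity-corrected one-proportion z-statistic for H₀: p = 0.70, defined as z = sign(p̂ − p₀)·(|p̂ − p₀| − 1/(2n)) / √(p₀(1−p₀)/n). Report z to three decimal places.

Sample proportion p̂ = 269/420 = 0.64048. p̂ − p₀ = -0.059524.
1/(2n) = 0.001190.
Corrected numerator: |-0.059524| − 0.001190 = 0.058334.
Under H₀, SE = √(p₀(1−p₀)/n) = √(0.70·0.30/420) = √0.000500000 = 0.022361.
z = (−)0.058334/0.022361 = -2.609.

z = -2.609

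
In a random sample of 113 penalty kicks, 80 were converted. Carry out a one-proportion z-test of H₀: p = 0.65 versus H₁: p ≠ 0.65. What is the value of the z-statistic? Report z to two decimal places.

z = 1.29

Sample proportion p̂ = 80/113 = 0.70796.
SE₀ = √(0.65·0.35/113) = 0.044870.
Test statistic: z = 0.05796/0.044870 = 1.29.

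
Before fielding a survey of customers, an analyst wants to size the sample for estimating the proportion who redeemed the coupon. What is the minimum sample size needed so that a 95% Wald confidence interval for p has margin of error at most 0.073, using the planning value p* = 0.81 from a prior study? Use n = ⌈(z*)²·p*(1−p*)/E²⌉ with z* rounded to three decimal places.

z* = 1.960 at the 95% level.
p*(1−p*) = 0.1539.
(z*)²·p*(1−p*)/E² = 3.841600·0.1539/0.005329 = 110.944.
Rounding up, n = 111.

n = 111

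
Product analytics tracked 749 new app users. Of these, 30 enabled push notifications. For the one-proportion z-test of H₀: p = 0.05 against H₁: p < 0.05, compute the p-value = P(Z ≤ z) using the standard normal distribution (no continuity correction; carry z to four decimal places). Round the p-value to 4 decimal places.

p-value = 0.1058

The sample proportion is 30/749 = 0.04005.
Null standard error: √(0.05·0.95/749) = √0.000063418 = 0.007964.
z = (p̂ − p₀)/SE = (30/749 − 0.05)/0.007964 ≈ -1.2490.
From the standard normal, P(Z ≤ z) = 0.1058.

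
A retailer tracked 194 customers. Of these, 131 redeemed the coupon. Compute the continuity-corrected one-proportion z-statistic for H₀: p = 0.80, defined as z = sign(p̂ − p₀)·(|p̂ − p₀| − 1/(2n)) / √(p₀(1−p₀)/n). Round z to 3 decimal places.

p̂ = 131/194 = 0.67526. p̂ − p₀ = -0.124742.
Continuity correction 1/(2n) = 1/388 = 0.002577.
Corrected numerator: |-0.124742| − 0.002577 = 0.122165.
SE₀ = √(0.80·0.20/194) = 0.028718.
z = (−)0.122165/0.028718 = -4.254.

z = -4.254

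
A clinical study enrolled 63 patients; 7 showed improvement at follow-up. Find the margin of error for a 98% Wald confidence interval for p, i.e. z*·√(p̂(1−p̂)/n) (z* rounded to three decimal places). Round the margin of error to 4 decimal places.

The sample proportion is 7/63 = 0.11111.
SE = √(p̂(1−p̂)/n) = √(0.098765/63) = 0.039594.
For 98% confidence, z* = 2.326.
So ME = 0.0921.

ME = 0.0921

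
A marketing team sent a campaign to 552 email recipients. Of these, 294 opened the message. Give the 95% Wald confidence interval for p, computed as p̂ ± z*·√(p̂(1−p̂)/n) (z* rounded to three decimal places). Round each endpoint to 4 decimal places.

(0.4910, 0.5742)

The sample proportion is 294/552 = 0.53261.
SE(p̂) = √(0.53261·0.46739/552) = 0.021236.
The 95% critical value is z* = 1.960.
Margin = 1.960·0.021236 = 0.04162.
Interval: 0.53261 ± 0.04162 → (0.4910, 0.5742).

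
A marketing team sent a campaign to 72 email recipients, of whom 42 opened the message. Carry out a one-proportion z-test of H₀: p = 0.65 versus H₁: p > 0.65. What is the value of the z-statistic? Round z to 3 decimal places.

z = -1.186

With x = 42 successes in n = 72, p̂ = 0.58333.
SE₀ = √(0.65·0.35/72) = 0.056211.
Test statistic: z = -0.06667/0.056211 = -1.186.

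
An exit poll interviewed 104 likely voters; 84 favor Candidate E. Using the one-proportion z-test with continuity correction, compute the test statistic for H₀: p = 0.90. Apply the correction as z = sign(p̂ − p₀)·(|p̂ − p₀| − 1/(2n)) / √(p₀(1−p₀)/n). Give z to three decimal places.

z = -2.974

Sample proportion p̂ = 84/104 = 0.80769. p̂ − p₀ = -0.092308.
1/(2n) = 0.004808.
Corrected numerator: |-0.092308| − 0.004808 = 0.087500.
Null standard error: √(0.90·0.10/104) = √0.000865385 = 0.029417.
z = (−)0.087500/0.029417 = -2.974.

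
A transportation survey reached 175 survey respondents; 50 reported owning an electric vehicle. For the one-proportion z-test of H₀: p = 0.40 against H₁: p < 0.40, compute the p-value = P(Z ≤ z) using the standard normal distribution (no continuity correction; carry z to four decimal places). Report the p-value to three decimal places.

p-value = 0.001

p̂ = 50/175 = 0.28571.
SE₀ = √(0.40·0.60/175) = 0.037033.
Test statistic (full precision, shown to 4 dp): z = (50/175 − 0.40)/SE₀ ≈ -3.0861.
p-value = P(Z ≤ z) with z = -3.0861 → 0.001.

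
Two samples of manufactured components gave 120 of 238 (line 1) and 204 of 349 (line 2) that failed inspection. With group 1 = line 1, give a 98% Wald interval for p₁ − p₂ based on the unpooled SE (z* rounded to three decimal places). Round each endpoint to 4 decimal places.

p̂₁ = 120/238 = 0.50420, p̂₂ = 204/349 = 0.58453; p̂₁ − p̂₂ = -0.08033.
Unpooled SE = √(p̂₁(1−p̂₁)/n₁ + p̂₂(1−p̂₂)/n₂) = √(0.001050346 + 0.000695860) = 0.041788.
z* = 2.326 at the 98% level. Margin = 2.326·0.041788 = 0.09720.
So the interval runs from -0.1775 to 0.0169.

(-0.1775, 0.0169)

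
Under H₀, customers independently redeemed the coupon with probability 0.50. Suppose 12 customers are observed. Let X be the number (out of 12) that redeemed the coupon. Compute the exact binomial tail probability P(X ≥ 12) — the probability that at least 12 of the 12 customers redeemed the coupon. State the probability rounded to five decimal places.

P = 0.00024

X ~ Binomial(n=12, p=0.50).
P(X ≥ 12) = C(12,12)·0.50^12·0.50^0.
= 0.000244 = 0.00024.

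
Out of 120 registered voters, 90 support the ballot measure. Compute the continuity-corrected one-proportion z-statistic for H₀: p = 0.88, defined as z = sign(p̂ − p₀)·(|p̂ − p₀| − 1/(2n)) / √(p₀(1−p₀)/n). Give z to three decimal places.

Sample proportion p̂ = 90/120 = 0.75000. p̂ − p₀ = -0.130000.
1/(2n) = 0.004167.
Corrected numerator: |-0.130000| − 0.004167 = 0.125833.
Null standard error: √(0.88·0.12/120) = √0.000880000 = 0.029665.
z = −0.125833/0.029665 = -4.242.

z = -4.242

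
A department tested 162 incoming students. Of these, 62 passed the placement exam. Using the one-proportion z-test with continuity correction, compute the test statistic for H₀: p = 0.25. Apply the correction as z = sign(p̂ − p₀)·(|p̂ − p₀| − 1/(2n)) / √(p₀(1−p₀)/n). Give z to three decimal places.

Sample proportion p̂ = 62/162 = 0.38272. p̂ − p₀ = 0.132716.
Continuity correction 1/(2n) = 1/324 = 0.003086.
Corrected numerator: |0.132716| − 0.003086 = 0.129630.
Under H₀, SE = √(p₀(1−p₀)/n) = √(0.25·0.75/162) = √0.001157407 = 0.034021.
z = (+)0.129630/0.034021 = 3.810.

z = 3.810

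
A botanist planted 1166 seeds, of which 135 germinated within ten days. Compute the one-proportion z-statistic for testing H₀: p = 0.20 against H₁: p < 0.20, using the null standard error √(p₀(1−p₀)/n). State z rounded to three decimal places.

p̂ = 135/1166 = 0.11578.
SE₀ = √(0.20·0.80/1166) = 0.011714.
z = (0.11578 − 0.20)/0.011714 = -0.08422/0.011714 = -7.190.

z = -7.190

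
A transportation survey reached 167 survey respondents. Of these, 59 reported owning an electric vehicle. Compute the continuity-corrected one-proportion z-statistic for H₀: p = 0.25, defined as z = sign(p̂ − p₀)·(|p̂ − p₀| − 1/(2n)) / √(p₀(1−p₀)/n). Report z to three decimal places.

With x = 59 successes in n = 167, p̂ = 0.35329. p̂ − p₀ = 0.103293.
1/(2n) = 0.002994.
Corrected numerator: |0.103293| − 0.002994 = 0.100299.
Under H₀, SE = √(p₀(1−p₀)/n) = √(0.25·0.75/167) = √0.001122754 = 0.033508.
z = (+)0.100299/0.033508 = 2.993.

z = 2.993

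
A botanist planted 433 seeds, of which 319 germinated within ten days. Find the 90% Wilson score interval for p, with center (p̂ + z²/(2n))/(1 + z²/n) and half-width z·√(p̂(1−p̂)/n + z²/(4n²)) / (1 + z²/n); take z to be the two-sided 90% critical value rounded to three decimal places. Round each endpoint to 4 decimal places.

p̂ = 319/433 = 0.73672; z = 1.645, so z² = 2.706025.
1 + z²/n = 1.006249.
Adjusted center: (0.73672 + z²/(2n))/1.006249 = 0.73525.
Radicand: p̂(1−p̂)/n + z²/(4n²) = 0.000447952 + 0.000003608 = 0.000451560.
Half-width = z·√(radicand)/denom = 1.645·0.021250/1.006249 = 0.03474.
So the interval runs from 0.7005 to 0.7700.

(0.7005, 0.7700)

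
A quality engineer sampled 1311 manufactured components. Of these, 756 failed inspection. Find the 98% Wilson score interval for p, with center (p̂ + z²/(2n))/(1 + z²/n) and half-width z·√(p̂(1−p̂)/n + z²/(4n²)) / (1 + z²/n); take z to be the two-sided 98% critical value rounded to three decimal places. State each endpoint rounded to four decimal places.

Here p̂ = 756/1311 = 0.57666 and z = 2.326 (z² = 5.410276).
Denominator 1 + z²/n = 1 + 5.410276/1311 = 1.004127.
Adjusted center: (0.57666 + z²/(2n))/1.004127 = 0.57634.
Radicand: p̂(1−p̂)/n + z²/(4n²) = 0.000186212 + 0.000000787 = 0.000186999.
Half-width = 2.326·√0.000186999/1.004127 = 0.03168.
CI: 0.57634 ± 0.03168 = (0.5447, 0.6080).

(0.5447, 0.6080)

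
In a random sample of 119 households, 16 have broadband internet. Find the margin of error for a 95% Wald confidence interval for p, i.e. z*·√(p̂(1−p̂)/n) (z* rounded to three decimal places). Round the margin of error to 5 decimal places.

The sample proportion is 16/119 = 0.13445.
SE = √(p̂(1−p̂)/n) = √(0.116376/119) = 0.031272.
The 95% critical value is z* = 1.960.
Margin of error = z*·SE = 1.960 × 0.031272 = 0.06129.

ME = 0.06129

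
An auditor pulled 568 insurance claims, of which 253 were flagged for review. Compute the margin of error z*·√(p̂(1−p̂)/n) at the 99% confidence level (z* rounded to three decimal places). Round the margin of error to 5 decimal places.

ME = 0.05372

p̂ = 253/568 = 0.44542.
SE = √(p̂(1−p̂)/n) = √(0.247021/568) = 0.020854.
z* = 2.576 at the 99% level.
So ME = 0.05372.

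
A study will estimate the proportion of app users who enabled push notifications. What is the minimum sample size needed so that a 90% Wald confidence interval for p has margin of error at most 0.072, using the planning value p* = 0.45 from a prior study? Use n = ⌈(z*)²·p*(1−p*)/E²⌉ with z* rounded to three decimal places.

z* = 1.645 at the 90% level.
p*(1−p*) = 0.2475.
Required n before rounding: 2.706025 × 0.2475 / 0.072² = 129.194.
⌈129.194⌉ = 130.

n = 130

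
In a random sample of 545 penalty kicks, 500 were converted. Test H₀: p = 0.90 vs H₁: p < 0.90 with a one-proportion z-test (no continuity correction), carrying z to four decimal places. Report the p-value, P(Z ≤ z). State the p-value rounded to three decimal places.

p-value = 0.913

p̂ = 500/545 = 0.91743.
Under H₀, SE = √(p₀(1−p₀)/n) = √(0.90·0.10/545) = √0.000165138 = 0.012851.
z = (p̂ − p₀)/SE = (500/545 − 0.90)/0.012851 ≈ 1.3565.
From the standard normal, P(Z ≤ z) = 0.913.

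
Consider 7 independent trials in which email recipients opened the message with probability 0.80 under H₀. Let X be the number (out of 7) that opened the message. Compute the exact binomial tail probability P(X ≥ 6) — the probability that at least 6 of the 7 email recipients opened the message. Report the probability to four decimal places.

P = 0.5767

X is binomial with n = 7 and p = 0.80.
P(X ≥ 6) = C(7,6)·0.80^6·0.20^1 + C(7,7)·0.80^7·0.20^0.
= 0.367002 + 0.209715 = 0.5767.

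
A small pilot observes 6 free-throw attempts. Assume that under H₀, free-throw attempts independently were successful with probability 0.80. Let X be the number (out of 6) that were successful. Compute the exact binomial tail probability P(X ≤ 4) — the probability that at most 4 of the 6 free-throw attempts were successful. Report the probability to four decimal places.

X is binomial with n = 6 and p = 0.80.
P(X ≤ 4) = Σ_{j=0}^{4} C(6,j)·0.80^j·0.20^{6−j}.
= 0.000064 + 0.001536 + 0.015360 + 0.081920 + 0.245760 = 0.3446.

P = 0.3446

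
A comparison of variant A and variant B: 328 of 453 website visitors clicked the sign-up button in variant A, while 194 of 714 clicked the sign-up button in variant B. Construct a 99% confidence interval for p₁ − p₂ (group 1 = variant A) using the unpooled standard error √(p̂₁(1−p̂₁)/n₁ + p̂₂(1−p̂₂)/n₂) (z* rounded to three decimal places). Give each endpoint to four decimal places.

(0.3833, 0.5214)

p̂₁ = 0.72406, p̂₂ = 0.27171, so the observed difference is 0.45235.
SE = √(0.000441051 + 0.000277147) = √0.000718198 = 0.026799.
z* = 2.576 at the 99% level. Margin of error = 0.06903.
CI: 0.45235 ± 0.06903 = (0.3833, 0.5214).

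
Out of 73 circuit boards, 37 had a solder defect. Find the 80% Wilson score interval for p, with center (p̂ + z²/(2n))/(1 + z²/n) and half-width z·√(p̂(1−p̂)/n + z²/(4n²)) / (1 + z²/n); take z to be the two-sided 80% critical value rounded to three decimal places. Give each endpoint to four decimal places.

(0.4325, 0.5809)

p̂ = 37/73 = 0.50685; z = 1.282, so z² = 1.643524.
1 + z²/n = 1.022514.
Adjusted center: (0.50685 + z²/(2n))/1.022514 = 0.50670.
Radicand: p̂(1−p̂)/n + z²/(4n²) = 0.003424015 + 0.000077103 = 0.003501118.
Half-width = z·√(radicand)/denom = 1.282·0.059170/1.022514 = 0.07419.
So the interval runs from 0.4325 to 0.5809.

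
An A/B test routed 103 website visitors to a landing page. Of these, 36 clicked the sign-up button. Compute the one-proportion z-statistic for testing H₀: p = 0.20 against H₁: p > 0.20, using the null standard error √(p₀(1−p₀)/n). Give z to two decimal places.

z = 3.79

Sample proportion p̂ = 36/103 = 0.34951.
SE₀ = √(0.20·0.80/103) = 0.039413.
z = (0.34951 − 0.20)/0.039413 = 0.14951/0.039413 = 3.79.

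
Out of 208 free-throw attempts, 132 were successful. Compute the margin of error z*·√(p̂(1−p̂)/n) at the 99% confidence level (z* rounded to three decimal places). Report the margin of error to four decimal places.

ME = 0.0860

p̂ = 132/208 = 0.63462.
SE = √(p̂(1−p̂)/n) = √(0.231879/208) = 0.033389.
The 99% critical value is z* = 2.576.
ME = 2.576·0.033389 = 0.0860.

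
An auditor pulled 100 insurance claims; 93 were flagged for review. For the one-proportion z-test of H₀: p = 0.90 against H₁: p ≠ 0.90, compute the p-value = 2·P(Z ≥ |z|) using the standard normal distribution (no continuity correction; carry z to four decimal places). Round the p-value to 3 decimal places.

p̂ = 93/100 = 0.93000.
Under H₀, SE = √(p₀(1−p₀)/n) = √(0.90·0.10/100) = √0.000900000 = 0.030000.
z = (p̂ − p₀)/SE = (93/100 − 0.90)/0.030000 ≈ 1.0000.
p-value = 2·P(Z ≥ |z|) with z = 1.0000 → 0.317.

p-value = 0.317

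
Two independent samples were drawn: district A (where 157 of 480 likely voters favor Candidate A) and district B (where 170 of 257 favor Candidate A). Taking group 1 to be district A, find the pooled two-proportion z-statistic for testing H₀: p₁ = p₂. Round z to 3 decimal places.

z = -8.708

Sample proportions: p̂₁ = 157/480 = 0.32708 and p̂₂ = 170/257 = 0.66148.
Pooled p̂ = (157+170)/(480+257) = 327/737 = 0.44369.
Pooled SE = √[0.2468293·0.00597438] ≈ 0.038401.
z = -0.33440/0.038401 = -8.708.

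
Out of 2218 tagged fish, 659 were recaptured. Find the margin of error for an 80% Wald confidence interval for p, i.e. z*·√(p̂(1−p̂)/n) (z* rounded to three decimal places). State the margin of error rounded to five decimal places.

The sample proportion is 659/2218 = 0.29711.
SE(p̂) = √(0.29711·0.70289/2218) = 0.009703.
z* = 1.282 at the 80% level.
So ME = 0.01244.

ME = 0.01244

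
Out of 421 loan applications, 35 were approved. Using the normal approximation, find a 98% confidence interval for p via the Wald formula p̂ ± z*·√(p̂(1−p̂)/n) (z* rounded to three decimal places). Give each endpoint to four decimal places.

p̂ = 35/421 = 0.08314.
Standard error of p̂: √(0.076224/421) = √0.000181054 = 0.013456.
The 98% critical value is z* = 2.326.
Margin = 2.326·0.013456 = 0.03130.
Interval: 0.08314 ± 0.03130 → (0.0518, 0.1144).

(0.0518, 0.1144)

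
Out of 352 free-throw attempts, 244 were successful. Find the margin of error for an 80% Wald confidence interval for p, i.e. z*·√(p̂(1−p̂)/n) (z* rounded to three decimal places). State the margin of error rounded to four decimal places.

ME = 0.0315

The sample proportion is 244/352 = 0.69318.
Standard error of p̂: √(0.212681/352) = √0.000604207 = 0.024581.
z* = 1.282 at the 80% level.
So ME = 0.0315.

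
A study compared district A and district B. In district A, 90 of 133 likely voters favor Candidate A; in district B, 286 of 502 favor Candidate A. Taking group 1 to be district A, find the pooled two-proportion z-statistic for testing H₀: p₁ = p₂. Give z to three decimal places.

Sample proportions: p̂₁ = 90/133 = 0.67669 and p̂₂ = 286/502 = 0.56972.
Pooled p̂ = (90+286)/(133+502) = 376/635 = 0.59213.
Pooled SE = √[0.2415128·0.00951083] ≈ 0.047927.
z = 0.10697/0.047927 = 2.232.

z = 2.232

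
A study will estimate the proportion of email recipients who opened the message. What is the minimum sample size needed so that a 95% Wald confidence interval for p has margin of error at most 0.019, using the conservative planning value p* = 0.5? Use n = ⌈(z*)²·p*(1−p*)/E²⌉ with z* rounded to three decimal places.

The 95% critical value is z* = 1.960.
p*(1−p*) = 0.50·0.50 = 0.2500.
(z*)²·p*(1−p*)/E² = 3.841600·0.2500/0.000361 = 2660.388.
Rounding up, n = 2661.

n = 2661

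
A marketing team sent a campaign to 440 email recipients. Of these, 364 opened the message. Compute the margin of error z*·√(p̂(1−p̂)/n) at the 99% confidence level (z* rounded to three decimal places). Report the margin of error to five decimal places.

p̂ = 364/440 = 0.82727.
SE(p̂) = √(0.82727·0.17273/440) = 0.018021.
The 99% critical value is z* = 2.576.
ME = 2.576·0.018021 = 0.04642.

ME = 0.04642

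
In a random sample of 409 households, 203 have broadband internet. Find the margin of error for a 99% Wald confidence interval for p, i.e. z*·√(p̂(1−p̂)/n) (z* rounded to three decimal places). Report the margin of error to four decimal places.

ME = 0.0637

With x = 203 successes in n = 409, p̂ = 0.49633.
SE(p̂) = √(0.49633·0.50367/409) = 0.024723.
z* = 2.576 at the 99% level.
Margin of error = z*·SE = 2.576 × 0.024723 = 0.0637.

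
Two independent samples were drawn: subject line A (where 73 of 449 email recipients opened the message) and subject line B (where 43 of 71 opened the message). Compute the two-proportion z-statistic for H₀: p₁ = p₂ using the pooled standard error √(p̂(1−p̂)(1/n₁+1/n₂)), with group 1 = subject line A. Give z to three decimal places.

Sample proportions: p̂₁ = 73/449 = 0.16258 and p̂₂ = 43/71 = 0.60563.
Pooled p̂ = (73+43)/(449+71) = 116/520 = 0.22308.
SE = √[p̂(1−p̂)(1/n₁+1/n₂)] = √[0.22308·0.77692·(1/449+1/71)] ≈ 0.053170.
z = -0.44305/0.053170 = -8.333.

z = -8.333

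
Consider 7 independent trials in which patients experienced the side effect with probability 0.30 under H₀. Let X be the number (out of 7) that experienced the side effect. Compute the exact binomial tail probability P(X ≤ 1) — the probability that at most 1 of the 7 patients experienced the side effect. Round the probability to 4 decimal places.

X ~ Binomial(n=7, p=0.30).
P(X ≤ 1) = C(7,0)·0.30^0·0.70^7 + C(7,1)·0.30^1·0.70^6.
= 0.082354 + 0.247063 = 0.3294.

P = 0.3294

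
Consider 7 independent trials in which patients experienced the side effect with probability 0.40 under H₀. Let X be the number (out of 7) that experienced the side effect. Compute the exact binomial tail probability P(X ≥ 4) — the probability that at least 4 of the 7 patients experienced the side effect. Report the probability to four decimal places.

P = 0.2898

X is binomial with n = 7 and p = 0.40.
P(X ≥ 4) = C(7,4)·0.40^4·0.60^3 + C(7,5)·0.40^5·0.60^2 + C(7,6)·0.40^6·0.60^1 + C(7,7)·0.40^7·0.60^0.
= 0.193536 + 0.077414 + 0.017203 + 0.001638 = 0.2898.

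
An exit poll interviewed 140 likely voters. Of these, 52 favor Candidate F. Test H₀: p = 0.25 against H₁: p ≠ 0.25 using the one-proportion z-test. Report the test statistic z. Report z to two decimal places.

z = 3.32

With x = 52 successes in n = 140, p̂ = 0.37143.
SE₀ = √(0.25·0.75/140) = 0.036596.
z = (0.37143 − 0.25)/0.036596 = 0.12143/0.036596 = 3.32.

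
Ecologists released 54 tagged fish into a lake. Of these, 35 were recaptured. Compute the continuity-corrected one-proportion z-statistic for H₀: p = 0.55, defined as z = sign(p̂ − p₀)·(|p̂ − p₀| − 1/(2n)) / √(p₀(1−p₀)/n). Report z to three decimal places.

z = 1.313

With x = 35 successes in n = 54, p̂ = 0.64815. p̂ − p₀ = 0.098148.
Continuity correction 1/(2n) = 1/108 = 0.009259.
Corrected numerator: |0.098148| − 0.009259 = 0.088889.
SE₀ = √(0.55·0.45/54) = 0.067700.
z = (+)0.088889/0.067700 = 1.313.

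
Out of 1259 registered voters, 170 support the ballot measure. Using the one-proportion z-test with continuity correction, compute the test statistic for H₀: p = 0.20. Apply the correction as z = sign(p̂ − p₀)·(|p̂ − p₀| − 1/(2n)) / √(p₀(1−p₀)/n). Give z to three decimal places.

The sample proportion is 170/1259 = 0.13503. p̂ − p₀ = -0.064972.
1/(2n) = 0.000397.
Corrected numerator: |-0.064972| − 0.000397 = 0.064575.
Under H₀, SE = √(p₀(1−p₀)/n) = √(0.20·0.80/1259) = √0.000127085 = 0.011273.
z = −0.064575/0.011273 = -5.728.

z = -5.728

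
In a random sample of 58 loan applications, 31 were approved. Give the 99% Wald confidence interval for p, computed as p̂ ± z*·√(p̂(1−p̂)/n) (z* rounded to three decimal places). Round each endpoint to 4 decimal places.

p̂ = 31/58 = 0.53448.
SE(p̂) = √(0.53448·0.46552/58) = 0.065497.
z* = 2.576 at the 99% level.
Margin of error: 2.576 × 0.065497 = 0.16872.
So the interval runs from 0.3658 to 0.7032.

(0.3658, 0.7032)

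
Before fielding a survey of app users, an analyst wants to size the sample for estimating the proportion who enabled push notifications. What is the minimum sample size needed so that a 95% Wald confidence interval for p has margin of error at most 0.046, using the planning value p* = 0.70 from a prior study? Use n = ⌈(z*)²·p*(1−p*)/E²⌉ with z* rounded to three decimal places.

z* = 1.960 at the 95% level.
p*(1−p*) = 0.2100.
(z*)²·p*(1−p*)/E² = 3.841600·0.2100/0.002116 = 381.255.
Rounding up, n = 382.

n = 382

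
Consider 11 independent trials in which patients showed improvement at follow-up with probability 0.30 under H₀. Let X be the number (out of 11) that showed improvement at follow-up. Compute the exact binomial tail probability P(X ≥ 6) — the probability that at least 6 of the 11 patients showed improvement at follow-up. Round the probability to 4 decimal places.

X ~ Binomial(n=11, p=0.30).
P(X ≥ 6) = Σ_{j=6}^{11} C(11,j)·0.30^j·0.70^{11−j}.
= 0.056606 + 0.017328 + 0.003713 + 0.000530 + 0.000045 + 0.000002 = 0.0782.

P = 0.0782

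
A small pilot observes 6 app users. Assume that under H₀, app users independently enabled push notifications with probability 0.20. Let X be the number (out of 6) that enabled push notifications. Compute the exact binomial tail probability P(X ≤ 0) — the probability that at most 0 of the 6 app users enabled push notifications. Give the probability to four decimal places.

P = 0.2621

X ~ Binomial(n=6, p=0.20).
P(X ≤ 0) = C(6,0)·0.20^0·0.80^6.
= 0.262144 = 0.2621.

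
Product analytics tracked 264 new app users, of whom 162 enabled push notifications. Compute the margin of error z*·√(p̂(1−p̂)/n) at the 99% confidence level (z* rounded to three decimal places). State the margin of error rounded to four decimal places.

With x = 162 successes in n = 264, p̂ = 0.61364.
SE = √(p̂(1−p̂)/n) = √(0.237087/264) = 0.029968.
For 99% confidence, z* = 2.576.
Margin of error = z*·SE = 2.576 × 0.029968 = 0.0772.

ME = 0.0772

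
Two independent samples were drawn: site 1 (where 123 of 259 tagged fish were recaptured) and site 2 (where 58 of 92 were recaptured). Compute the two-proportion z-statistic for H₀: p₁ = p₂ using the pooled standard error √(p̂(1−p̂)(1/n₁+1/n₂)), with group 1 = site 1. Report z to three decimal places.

z = -2.564

p̂₁ = 123/259 = 0.47490, p̂₂ = 58/92 = 0.63043.
Pooled p̂ = (123+58)/(259+92) = 181/351 = 0.51567.
Pooled SE = √[0.2497545·0.01473057] ≈ 0.060655.
z = -0.15553/0.060655 = -2.564.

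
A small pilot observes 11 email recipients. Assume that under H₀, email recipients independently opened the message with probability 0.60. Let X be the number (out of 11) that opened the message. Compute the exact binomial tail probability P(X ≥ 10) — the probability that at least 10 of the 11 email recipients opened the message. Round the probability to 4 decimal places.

X is binomial with n = 11 and p = 0.60.
P(X ≥ 10) = C(11,10)·0.60^10·0.40^1 + C(11,11)·0.60^11·0.40^0.
= 0.026605 + 0.003628 = 0.0302.

P = 0.0302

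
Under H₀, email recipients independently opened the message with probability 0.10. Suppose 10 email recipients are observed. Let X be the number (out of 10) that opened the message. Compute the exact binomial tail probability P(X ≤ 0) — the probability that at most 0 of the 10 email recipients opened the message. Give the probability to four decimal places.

X ~ Binomial(n=10, p=0.10).
P(X ≤ 0) = C(10,0)·0.10^0·0.90^10.
= 0.348678 = 0.3487.

P = 0.3487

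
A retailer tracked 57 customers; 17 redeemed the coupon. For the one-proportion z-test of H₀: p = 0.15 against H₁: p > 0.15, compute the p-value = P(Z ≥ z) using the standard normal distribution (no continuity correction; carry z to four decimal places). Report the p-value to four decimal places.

The sample proportion is 17/57 = 0.29825.
Under H₀, SE = √(p₀(1−p₀)/n) = √(0.15·0.85/57) = √0.002236842 = 0.047295.
Test statistic (full precision, shown to 4 dp): z = (17/57 − 0.15)/SE₀ ≈ 3.1345.
From the standard normal, P(Z ≥ z) = 0.0009.

p-value = 0.0009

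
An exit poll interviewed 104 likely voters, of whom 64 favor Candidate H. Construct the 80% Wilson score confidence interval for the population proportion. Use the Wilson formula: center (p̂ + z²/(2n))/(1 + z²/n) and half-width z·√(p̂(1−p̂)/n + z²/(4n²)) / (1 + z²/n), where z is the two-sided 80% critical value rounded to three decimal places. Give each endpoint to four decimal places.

Here p̂ = 64/104 = 0.61538 and z = 1.282 (z² = 1.643524).
1 + z²/n = 1.015803.
Center = (0.61538 + 0.007902)/1.015803 = 0.61359.
Radicand: p̂(1−p̂)/n + z²/(4n²) = 0.002275831 + 0.000037988 = 0.002313819.
Half-width = 1.282·√0.002313819/1.015803 = 0.06071.
So the interval runs from 0.5529 to 0.6743.

(0.5529, 0.6743)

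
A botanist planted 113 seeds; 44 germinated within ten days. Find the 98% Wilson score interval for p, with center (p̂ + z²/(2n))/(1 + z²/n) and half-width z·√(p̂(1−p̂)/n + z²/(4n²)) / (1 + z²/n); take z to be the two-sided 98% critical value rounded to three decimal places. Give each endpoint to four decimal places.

Here p̂ = 44/113 = 0.38938 and z = 2.326 (z² = 5.410276).
Denominator 1 + z²/n = 1 + 5.410276/113 = 1.047879.
Adjusted center: (0.38938 + z²/(2n))/1.047879 = 0.39443.
Radicand: p̂(1−p̂)/n + z²/(4n²) = 0.002104100 + 0.000105926 = 0.002210026.
Half-width = z·√(radicand)/denom = 2.326·0.047011/1.047879 = 0.10435.
So the interval runs from 0.2901 to 0.4988.

(0.2901, 0.4988)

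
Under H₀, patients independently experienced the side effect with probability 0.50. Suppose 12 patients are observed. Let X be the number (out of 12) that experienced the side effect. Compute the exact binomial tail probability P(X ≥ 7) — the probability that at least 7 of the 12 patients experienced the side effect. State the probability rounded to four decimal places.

X ~ Binomial(n=12, p=0.50).
P(X ≥ 7) = Σ_{j=7}^{12} C(12,j)·0.50^j·0.50^{12−j}.
= 0.193359 + 0.120850 + 0.053711 + 0.016113 + 0.002930 + 0.000244 = 0.3872.

P = 0.3872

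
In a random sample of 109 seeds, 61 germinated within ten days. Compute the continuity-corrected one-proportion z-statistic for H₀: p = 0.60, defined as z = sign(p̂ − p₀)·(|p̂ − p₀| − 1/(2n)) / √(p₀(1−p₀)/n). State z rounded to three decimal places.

p̂ = 61/109 = 0.55963. p̂ − p₀ = -0.040367.
1/(2n) = 0.004587.
Corrected numerator: |-0.040367| − 0.004587 = 0.035780.
Under H₀, SE = √(p₀(1−p₀)/n) = √(0.60·0.40/109) = √0.002201835 = 0.046924.
z = −0.035780/0.046924 = -0.763.

z = -0.763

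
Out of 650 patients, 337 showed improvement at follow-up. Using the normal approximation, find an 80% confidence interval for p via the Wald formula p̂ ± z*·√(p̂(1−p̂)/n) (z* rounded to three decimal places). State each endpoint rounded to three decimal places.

With x = 337 successes in n = 650, p̂ = 0.51846.
SE = √(p̂(1−p̂)/n) = √(0.249659/650) = 0.019598.
The 80% critical value is z* = 1.282.
Margin of error: 1.282 × 0.019598 = 0.02512.
So the interval runs from 0.493 to 0.544.

(0.493, 0.544)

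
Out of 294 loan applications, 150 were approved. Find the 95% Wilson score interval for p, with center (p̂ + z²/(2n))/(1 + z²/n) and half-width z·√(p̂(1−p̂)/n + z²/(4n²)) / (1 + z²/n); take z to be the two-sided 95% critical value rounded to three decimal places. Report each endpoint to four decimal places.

p̂ = 150/294 = 0.51020; z = 1.960, so z² = 3.841600.
1 + z²/n = 1.013067.
Center = (0.51020 + 0.006533)/1.013067 = 0.51007.
Radicand: p̂(1−p̂)/n + z²/(4n²) = 0.000849986 + 0.000011111 = 0.000861097.
Half-width = z·√(radicand)/denom = 1.960·0.029344/1.013067 = 0.05677.
CI: 0.51007 ± 0.05677 = (0.4533, 0.5668).

(0.4533, 0.5668)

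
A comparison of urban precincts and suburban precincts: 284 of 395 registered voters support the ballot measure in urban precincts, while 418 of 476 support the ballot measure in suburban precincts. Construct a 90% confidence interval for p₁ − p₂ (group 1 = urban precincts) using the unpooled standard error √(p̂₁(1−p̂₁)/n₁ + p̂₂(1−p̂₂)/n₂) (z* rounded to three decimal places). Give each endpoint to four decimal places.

(-0.2038, -0.1145)

p̂₁ = 284/395 = 0.71899, p̂₂ = 418/476 = 0.87815; p̂₁ − p̂₂ = -0.15916.
Unpooled SE = √(p̂₁(1−p̂₁)/n₁ + p̂₂(1−p̂₂)/n₂) = √(0.000511505 + 0.000224793) = 0.027135.
z* = 1.645 at the 90% level. Margin of error = 0.04464.
Interval: -0.15916 ± 0.04464 → (-0.2038, -0.1145).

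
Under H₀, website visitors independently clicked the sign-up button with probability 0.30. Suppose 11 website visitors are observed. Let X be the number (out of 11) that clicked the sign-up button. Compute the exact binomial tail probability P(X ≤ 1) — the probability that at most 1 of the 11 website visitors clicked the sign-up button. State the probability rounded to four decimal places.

X ~ Binomial(n=11, p=0.30).
P(X ≤ 1) = C(11,0)·0.30^0·0.70^11 + C(11,1)·0.30^1·0.70^10.
= 0.019773 + 0.093217 = 0.1130.

P = 0.1130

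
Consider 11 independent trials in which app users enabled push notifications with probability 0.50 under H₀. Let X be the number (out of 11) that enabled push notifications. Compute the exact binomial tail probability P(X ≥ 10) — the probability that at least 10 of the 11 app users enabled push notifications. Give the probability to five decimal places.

P = 0.00586

X ~ Binomial(n=11, p=0.50).
P(X ≥ 10) = C(11,10)·0.50^10·0.50^1 + C(11,11)·0.50^11·0.50^0.
= 0.005371 + 0.000488 = 0.00586.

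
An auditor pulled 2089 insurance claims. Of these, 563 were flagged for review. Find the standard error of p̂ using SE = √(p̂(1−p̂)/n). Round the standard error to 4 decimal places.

SE = 0.0097

Sample proportion p̂ = 563/2089 = 0.26951.
p̂(1−p̂) = 0.196874.
Dividing by n and taking the root: √0.000094243 = 0.0097.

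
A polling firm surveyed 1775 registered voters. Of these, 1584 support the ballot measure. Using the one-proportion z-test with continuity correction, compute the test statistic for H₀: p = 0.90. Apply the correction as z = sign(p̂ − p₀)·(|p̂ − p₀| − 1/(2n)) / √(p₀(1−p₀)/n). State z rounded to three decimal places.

The sample proportion is 1584/1775 = 0.89239. p̂ − p₀ = -0.007606.
Continuity correction 1/(2n) = 1/3550 = 0.000282.
Corrected numerator: |-0.007606| − 0.000282 = 0.007324.
SE₀ = √(0.90·0.10/1775) = 0.007121.
z = (−)0.007324/0.007121 = -1.029.

z = -1.029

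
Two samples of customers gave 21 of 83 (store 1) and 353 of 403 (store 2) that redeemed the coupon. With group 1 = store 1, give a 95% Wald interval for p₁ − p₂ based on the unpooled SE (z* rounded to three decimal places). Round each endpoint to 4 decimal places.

p̂₁ = 21/83 = 0.25301, p̂₂ = 353/403 = 0.87593; p̂₁ − p̂₂ = -0.62292.
SE = √(0.002277072 + 0.000269668) = √0.002546740 = 0.050465.
The 95% critical value is z* = 1.960. Margin = 1.960·0.050465 = 0.09891.
So the interval runs from -0.7218 to -0.5240.

(-0.7218, -0.5240)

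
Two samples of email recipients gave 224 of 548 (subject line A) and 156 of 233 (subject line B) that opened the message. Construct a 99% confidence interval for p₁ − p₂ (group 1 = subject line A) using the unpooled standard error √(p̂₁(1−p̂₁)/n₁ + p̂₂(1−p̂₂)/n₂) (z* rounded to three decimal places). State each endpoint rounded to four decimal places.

(-0.3568, -0.1647)

p̂₁ = 224/548 = 0.40876, p̂₂ = 156/233 = 0.66953; p̂₁ − p̂₂ = -0.26077.
SE = √(0.000441013 + 0.000949615) = √0.001390628 = 0.037291.
The 99% critical value is z* = 2.576. Margin of error = 0.09606.
So the interval runs from -0.3568 to -0.1647.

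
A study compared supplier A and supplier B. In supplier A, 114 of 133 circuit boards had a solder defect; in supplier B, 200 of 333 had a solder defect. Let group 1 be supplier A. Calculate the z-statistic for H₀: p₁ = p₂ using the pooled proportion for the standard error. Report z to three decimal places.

z = 5.335

p̂₁ = 114/133 = 0.85714, p̂₂ = 200/333 = 0.60060.
Pooled p̂ = (114+200)/(133+333) = 314/466 = 0.67382.
Pooled SE = √[0.2197867·0.01052180] ≈ 0.048089.
z = 0.25654/0.048089 = 5.335.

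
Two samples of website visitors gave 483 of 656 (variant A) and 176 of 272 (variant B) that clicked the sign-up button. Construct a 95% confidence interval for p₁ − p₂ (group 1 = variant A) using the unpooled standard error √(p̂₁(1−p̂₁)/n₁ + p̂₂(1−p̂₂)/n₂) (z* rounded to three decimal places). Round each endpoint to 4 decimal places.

p̂₁ = 483/656 = 0.73628, p̂₂ = 176/272 = 0.64706; p̂₁ − p̂₂ = 0.08922.
Unpooled SE = √(p̂₁(1−p̂₁)/n₁ + p̂₂(1−p̂₂)/n₂) = √(0.000295993 + 0.000839609) = 0.033699.
z* = 1.960 at the 95% level. Margin of error = 0.06605.
So the interval runs from 0.0232 to 0.1553.

(0.0232, 0.1553)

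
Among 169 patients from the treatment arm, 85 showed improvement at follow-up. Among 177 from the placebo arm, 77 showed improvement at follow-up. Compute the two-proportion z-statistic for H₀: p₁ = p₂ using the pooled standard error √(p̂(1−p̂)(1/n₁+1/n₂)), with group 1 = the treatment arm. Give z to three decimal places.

p̂₁ = 85/169 = 0.50296, p̂₂ = 77/177 = 0.43503.
Pooling: p̂ = 162/346 = 0.46821.
Pooled SE = √[0.2489893·0.01156688] ≈ 0.053666.
z = (p̂₁ − p̂₂)/SE = (0.50296 − 0.43503)/0.053666 = 0.06793/0.053666 = 1.266.

z = 1.266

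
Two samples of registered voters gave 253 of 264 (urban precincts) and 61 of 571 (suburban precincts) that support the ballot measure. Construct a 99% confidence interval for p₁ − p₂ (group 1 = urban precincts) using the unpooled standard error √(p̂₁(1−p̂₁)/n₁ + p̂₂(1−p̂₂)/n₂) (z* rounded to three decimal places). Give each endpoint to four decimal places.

(0.8055, 0.8975)

p̂₁ = 0.95833, p̂₂ = 0.10683, so the observed difference is 0.85150.
Unpooled SE = √(p̂₁(1−p̂₁)/n₁ + p̂₂(1−p̂₂)/n₂) = √(0.000151252 + 0.000167106) = 0.017843.
For 99% confidence, z* = 2.576. Margin = 2.576·0.017843 = 0.04596.
Interval: 0.85150 ± 0.04596 → (0.8055, 0.8975).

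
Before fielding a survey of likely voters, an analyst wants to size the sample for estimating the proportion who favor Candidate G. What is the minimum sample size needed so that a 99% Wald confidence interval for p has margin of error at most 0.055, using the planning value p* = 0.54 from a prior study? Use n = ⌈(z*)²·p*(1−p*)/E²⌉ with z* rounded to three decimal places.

n = 545

z* = 2.576 at the 99% level.
p*(1−p*) = 0.54·0.46 = 0.2484.
(z*)²·p*(1−p*)/E² = 6.635776·0.2484/0.003025 = 544.901.
Rounding up, n = 545.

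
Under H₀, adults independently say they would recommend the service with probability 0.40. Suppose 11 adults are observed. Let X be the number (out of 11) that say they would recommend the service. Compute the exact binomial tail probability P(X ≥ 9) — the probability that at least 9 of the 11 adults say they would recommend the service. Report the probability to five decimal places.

X ~ Binomial(n=11, p=0.40).
P(X ≥ 9) = C(11,9)·0.40^9·0.60^2 + C(11,10)·0.40^10·0.60^1 + C(11,11)·0.40^11·0.60^0.
= 0.005190 + 0.000692 + 0.000042 = 0.00592.

P = 0.00592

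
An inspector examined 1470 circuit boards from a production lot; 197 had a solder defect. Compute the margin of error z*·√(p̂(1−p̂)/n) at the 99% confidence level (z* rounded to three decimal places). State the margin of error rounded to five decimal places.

ME = 0.02289

p̂ = 197/1470 = 0.13401.
Standard error of p̂: √(0.116054/1470) = √0.000078948 = 0.008885.
The 99% critical value is z* = 2.576.
So ME = 0.02289.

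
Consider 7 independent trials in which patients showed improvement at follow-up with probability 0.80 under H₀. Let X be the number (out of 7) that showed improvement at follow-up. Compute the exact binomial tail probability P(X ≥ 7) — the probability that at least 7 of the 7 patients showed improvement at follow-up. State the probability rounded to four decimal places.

X ~ Binomial(n=7, p=0.80).
P(X ≥ 7) = C(7,7)·0.80^7·0.20^0.
= 0.209715 = 0.2097.

P = 0.2097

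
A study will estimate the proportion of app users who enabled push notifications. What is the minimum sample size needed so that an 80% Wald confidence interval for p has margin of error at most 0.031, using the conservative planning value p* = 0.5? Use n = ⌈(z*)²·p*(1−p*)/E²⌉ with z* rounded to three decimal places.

The 80% critical value is z* = 1.282.
p*(1−p*) = 0.50·0.50 = 0.2500.
(z*)²·p*(1−p*)/E² = 1.643524·0.2500/0.000961 = 427.556.
Rounding up, n = 428.

n = 428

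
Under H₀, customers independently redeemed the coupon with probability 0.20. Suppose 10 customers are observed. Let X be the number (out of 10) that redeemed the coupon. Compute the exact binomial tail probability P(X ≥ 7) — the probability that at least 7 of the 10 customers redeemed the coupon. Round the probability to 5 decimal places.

P = 0.00086

X ~ Binomial(n=10, p=0.20).
P(X ≥ 7) = C(10,7)·0.20^7·0.80^3 + C(10,8)·0.20^8·0.80^2 + C(10,9)·0.20^9·0.80^1 + C(10,10)·0.20^10·0.80^0.
= 0.000786 + 0.000074 + 0.000004 + 0.000000 = 0.00086.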